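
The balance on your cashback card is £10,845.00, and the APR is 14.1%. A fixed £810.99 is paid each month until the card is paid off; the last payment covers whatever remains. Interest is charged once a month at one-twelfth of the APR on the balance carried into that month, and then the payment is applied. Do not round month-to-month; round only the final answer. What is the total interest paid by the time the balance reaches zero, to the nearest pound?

£1,024

Monthly rate r = 14.1%/12 = 1.175% = 0.01175.
Payoff takes n = ⌈−ln(1 − rB₀/P)/ln(1+r)⌉ = ⌈14.633⌉ = 15 payments; the last is £514.73.
Total paid = 14·£810.99 + £514.73 = £11,868.59.
Total interest = total paid − principal = £11,868.59 − £10,845.00 = £1,023.59.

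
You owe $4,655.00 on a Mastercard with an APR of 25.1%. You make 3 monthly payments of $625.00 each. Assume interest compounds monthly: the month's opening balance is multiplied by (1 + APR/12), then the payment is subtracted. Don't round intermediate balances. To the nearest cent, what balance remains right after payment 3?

$3,038.76

Monthly rate r = 25.1%/12 = 2.09167% = 0.0209167.
Each month: B ← B·(1+r) − $625.00.
Month 1: interest $97.37; balance after payment $4,127.37.
Month 2: interest $86.33; balance after payment $3,588.70.
Month 3: interest $75.06; balance after payment $3,038.76.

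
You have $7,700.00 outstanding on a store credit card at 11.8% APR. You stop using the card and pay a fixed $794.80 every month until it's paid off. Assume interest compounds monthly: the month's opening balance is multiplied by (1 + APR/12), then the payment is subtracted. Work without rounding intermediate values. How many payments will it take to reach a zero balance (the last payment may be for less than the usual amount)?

Monthly rate r = 11.8%/12 = 0.983333% = 0.00983333.
Recurrence: B ← B·(1+r) − $794.80.
Month 1: interest $75.72; balance after payment $6,980.92.
Month 2: interest $68.65; balance after payment $6,254.76.
Closed form: n = −ln(1 − rB₀/P)/ln(1+r) = −ln(0.90473)/ln(1.00983) ≈ 10.231, so the balance reaches zero during payment 11.

11 months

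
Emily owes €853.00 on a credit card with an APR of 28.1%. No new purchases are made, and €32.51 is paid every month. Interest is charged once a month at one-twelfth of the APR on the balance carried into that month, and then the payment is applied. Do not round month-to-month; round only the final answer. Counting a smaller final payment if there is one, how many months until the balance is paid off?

42 months

Monthly rate r = 28.1%/12 = 2.34167% = 0.0234167.
Recurrence: B ← B·(1+r) − €32.51.
Month 1: interest €19.97; balance after payment €840.46.
Month 2: interest €19.68; balance after payment €827.64.
Closed form: n = −ln(1 − rB₀/P)/ln(1+r) = −ln(0.38559)/ln(1.02342) ≈ 41.171, so the balance reaches zero during payment 42.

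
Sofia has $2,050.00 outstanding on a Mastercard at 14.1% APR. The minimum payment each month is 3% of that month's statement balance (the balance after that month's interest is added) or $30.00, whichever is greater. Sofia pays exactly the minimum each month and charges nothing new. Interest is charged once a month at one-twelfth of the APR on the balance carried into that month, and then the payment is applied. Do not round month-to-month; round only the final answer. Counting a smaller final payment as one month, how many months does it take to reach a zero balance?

Monthly rate r = 14.1%/12 = 1.175% = 0.01175.
While 3% of the post-interest balance exceeds $30.00, each month B ← (B·(1+r))·(1 − 0.03), i.e. B shrinks by the factor (1+r)·0.97 = 0.9814.
This holds for months 1–39. Entering month 40 the balance is $985.61; 3% of the post-interest balance is now below $30.00, so the flat $30.00 minimum applies from here.
From month 40 a fixed $30.00 at rate r clears $985.61 in 42 more payments. Total: 39 + 42 = 81 months.

81 months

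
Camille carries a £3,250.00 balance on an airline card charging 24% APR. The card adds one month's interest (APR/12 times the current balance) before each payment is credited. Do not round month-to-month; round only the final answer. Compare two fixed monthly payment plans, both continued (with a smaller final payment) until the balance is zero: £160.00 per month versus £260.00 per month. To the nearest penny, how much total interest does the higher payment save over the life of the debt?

£434.51

Monthly rate r = 24%/12 = 2% = 0.02.
At £160.00/mo: n = ⌈−ln(1 − rB₀/P)/ln(1+r)⌉ = 27 payments (last £52.29); total interest = total paid − £3,250.00 = £962.29.
At £260.00/mo: 15 payments (last £137.78); total interest £527.78.
Interest saved = £962.29 − £527.78 = £434.51.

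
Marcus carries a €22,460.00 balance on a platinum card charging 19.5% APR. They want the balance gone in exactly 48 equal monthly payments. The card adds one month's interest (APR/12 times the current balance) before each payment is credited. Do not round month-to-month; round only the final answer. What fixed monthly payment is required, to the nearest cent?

Monthly rate r = 19.5%/12 = 1.625% = 0.01625.
Level-payment amortization: P = B₀·r / (1 − (1+r)^(−n)) = 22460.00·0.01625 / (1 − 1.01625^(−48)).
Denominator 1 − (1+r)^(−48) = 0.538710906.
P = 364.975 / 0.538710906 ≈ 677.50.

€677.50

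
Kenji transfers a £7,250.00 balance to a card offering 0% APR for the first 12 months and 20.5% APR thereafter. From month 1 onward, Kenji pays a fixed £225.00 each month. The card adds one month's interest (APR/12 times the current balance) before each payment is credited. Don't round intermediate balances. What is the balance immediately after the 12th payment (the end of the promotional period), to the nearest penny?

Promo months 1–12 at r₀ = 0%/12 = 0; months 13+ at r₁ = 20.5%/12 = 0.0170833.
After month 12 (no interest yet): B = £7,250.00 − 12·£225.00 = £4,550.00.

£4,550.00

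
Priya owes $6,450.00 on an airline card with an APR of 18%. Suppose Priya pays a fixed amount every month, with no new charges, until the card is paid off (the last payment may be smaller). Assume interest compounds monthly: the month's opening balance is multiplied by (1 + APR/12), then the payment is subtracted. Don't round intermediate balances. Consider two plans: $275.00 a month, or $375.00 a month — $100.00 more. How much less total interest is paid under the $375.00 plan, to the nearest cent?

$492.65

Monthly rate r = 18%/12 = 1.5% = 0.015.
At $275.00/mo: n = ⌈−ln(1 − rB₀/P)/ln(1+r)⌉ = 30 payments (last $33.73); total interest = total paid − $6,450.00 = $1,558.73.
At $375.00/mo: 21 payments (last $16.08); total interest $1,066.08.
Interest saved = $1,558.73 − $1,066.08 = $492.65.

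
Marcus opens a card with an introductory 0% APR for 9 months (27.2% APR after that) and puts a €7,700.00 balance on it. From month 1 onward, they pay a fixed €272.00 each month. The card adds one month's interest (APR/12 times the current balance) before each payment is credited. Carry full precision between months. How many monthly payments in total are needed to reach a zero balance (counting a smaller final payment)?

Promo months 1–9 at r₀ = 0%/12 = 0; months 10+ at r₁ = 27.2%/12 = 0.0226667.
After month 9 (no interest yet): B = €7,700.00 − 9·€272.00 = €5,252.00.
Then at r₁ with €272.00/mo: n₂ = −ln(1 − r₁·B/P)/ln(1+r₁) ≈ 25.68 → 26 more payments.

35 payments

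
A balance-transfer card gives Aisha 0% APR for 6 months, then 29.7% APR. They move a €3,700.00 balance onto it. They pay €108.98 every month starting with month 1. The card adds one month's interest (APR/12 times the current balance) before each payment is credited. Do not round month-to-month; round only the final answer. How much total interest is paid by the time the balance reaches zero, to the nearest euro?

€2,200

Promo months 1–6 at r₀ = 0%/12 = 0; months 7+ at r₁ = 29.7%/12 = 0.02475.
After month 6 (no interest yet): B = €3,700.00 − 6·€108.98 = €3,046.12.
Then at r₁ with €108.98/mo: n₂ = −ln(1 − r₁·B/P)/ln(1+r₁) ≈ 48.14 → 49 more payments.
Total paid = 54·€108.98 + €15.51 = €5,900.43; interest = €5,900.43 − €3,700.00 = €2,200.43.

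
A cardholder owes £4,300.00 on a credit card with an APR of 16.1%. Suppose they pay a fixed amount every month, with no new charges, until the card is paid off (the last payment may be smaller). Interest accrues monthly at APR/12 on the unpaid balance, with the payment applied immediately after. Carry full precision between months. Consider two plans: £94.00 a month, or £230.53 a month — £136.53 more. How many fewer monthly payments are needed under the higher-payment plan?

Monthly rate r = 16.1%/12 = 1.34167% = 0.0134167.
At £94.00/mo: n = ⌈−ln(1 − rB₀/P)/ln(1+r)⌉ = 72 payments (last £35.40); total interest = total paid − £4,300.00 = £2,409.40.
At £230.53/mo: 22 payments (last £141.30); total interest £682.43.
Payments saved = 72 − 22 = 50.

50 fewer payments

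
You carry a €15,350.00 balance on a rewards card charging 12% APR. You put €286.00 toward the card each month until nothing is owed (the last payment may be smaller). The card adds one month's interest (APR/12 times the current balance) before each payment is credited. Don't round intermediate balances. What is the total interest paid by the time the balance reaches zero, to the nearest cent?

€6,765.26

Monthly rate r = 12%/12 = 1% = 0.01.
Payoff takes n = ⌈−ln(1 − rB₀/P)/ln(1+r)⌉ = ⌈77.325⌉ = 78 payments; the last is €93.26.
Total paid = 77·€286.00 + €93.26 = €22,115.26.
Total interest = total paid − principal = €22,115.26 − €15,350.00 = €6,765.26.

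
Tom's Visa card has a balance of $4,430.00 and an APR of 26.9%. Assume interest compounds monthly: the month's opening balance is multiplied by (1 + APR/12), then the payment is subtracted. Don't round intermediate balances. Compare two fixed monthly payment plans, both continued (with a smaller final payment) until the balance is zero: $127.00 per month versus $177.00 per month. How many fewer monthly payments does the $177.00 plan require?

31 fewer payments

Monthly rate r = 26.9%/12 = 2.24167% = 0.0224167.
At $127.00/mo: n = ⌈−ln(1 − rB₀/P)/ln(1+r)⌉ = 69 payments (last $88.90); total interest = total paid − $4,430.00 = $4,294.90.
At $177.00/mo: 38 payments (last $25.09); total interest $2,144.09.
Payments saved = 69 − 38 = 31.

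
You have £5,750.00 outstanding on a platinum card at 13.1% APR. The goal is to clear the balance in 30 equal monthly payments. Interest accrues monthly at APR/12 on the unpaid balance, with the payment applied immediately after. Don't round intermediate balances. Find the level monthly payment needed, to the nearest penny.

Monthly rate r = 13.1%/12 = 1.09167% = 0.0109167.
Level-payment amortization: P = B₀·r / (1 − (1+r)^(−n)) = 5750.00·0.0109167 / (1 − 1.01092^(−30)).
Denominator 1 − (1+r)^(−30) = 0.277996505.
P = 62.7708 / 0.277996505 ≈ 225.80.

£225.80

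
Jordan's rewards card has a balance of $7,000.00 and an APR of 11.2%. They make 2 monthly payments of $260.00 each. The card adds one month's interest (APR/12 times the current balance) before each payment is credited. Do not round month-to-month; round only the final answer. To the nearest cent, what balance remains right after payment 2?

$6,608.85

Monthly rate r = 11.2%/12 = 0.933333% = 0.00933333.
Each month: B ← B·(1+r) − $260.00.
Month 1: interest $65.33; balance after payment $6,805.33.
Month 2: interest $63.52; balance after payment $6,608.85.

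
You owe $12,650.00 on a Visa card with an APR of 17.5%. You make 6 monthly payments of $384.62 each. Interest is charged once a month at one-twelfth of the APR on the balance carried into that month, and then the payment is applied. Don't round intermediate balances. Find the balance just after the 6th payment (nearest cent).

Monthly rate r = 17.5%/12 = 1.45833% = 0.0145833.
Each month: B ← B·(1+r) − $384.62.
Month 1: interest $184.48; balance after payment $12,449.86.
Month 2: interest $181.56; balance after payment $12,246.80.
Month 3: interest $178.60; balance after payment $12,040.78.
Month 4: interest $175.59; balance after payment $11,831.75.
Month 5: interest $172.55; balance after payment $11,619.68.
Month 6: interest $169.45; balance after payment $11,404.51.

$11,404.51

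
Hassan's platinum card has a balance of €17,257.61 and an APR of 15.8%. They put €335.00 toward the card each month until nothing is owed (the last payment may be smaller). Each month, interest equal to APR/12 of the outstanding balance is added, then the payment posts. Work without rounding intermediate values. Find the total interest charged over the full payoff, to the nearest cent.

Monthly rate r = 15.8%/12 = 1.31667% = 0.0131667.
Payoff takes n = ⌈−ln(1 − rB₀/P)/ln(1+r)⌉ = ⌈86.699⌉ = 87 payments; the last is €234.62.
Total paid = 86·€335.00 + €234.62 = €29,044.62.
Total interest = total paid − principal = €29,044.62 − €17,257.61 = €11,787.01.

€11,787.01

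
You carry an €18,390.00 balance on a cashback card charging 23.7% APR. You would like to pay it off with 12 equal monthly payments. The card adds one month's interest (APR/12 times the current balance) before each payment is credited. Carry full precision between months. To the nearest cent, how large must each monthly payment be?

€1,736.28

Monthly rate r = 23.7%/12 = 1.975% = 0.01975.
Level-payment amortization: P = B₀·r / (1 − (1+r)^(−n)) = 18390.00·0.01975 / (1 − 1.01975^(−12)).
Denominator 1 − (1+r)^(−12) = 0.209184028.
P = 363.202 / 0.209184028 ≈ 1736.28.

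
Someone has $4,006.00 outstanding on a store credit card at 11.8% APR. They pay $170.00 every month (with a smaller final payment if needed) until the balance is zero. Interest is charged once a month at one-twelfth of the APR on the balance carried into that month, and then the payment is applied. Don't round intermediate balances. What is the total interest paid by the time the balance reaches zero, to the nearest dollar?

Monthly rate r = 11.8%/12 = 0.983333% = 0.00983333.
Payoff takes n = ⌈−ln(1 − rB₀/P)/ln(1+r)⌉ = ⌈26.938⌉ = 27 payments; the last is $159.58.
Total paid = 26·$170.00 + $159.58 = $4,579.58.
Total interest = total paid − principal = $4,579.58 − $4,006.00 = $573.58.

$574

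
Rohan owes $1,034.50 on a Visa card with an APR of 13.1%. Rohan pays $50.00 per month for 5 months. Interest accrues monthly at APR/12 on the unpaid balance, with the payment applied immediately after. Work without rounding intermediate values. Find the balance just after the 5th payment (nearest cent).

Monthly rate r = 13.1%/12 = 1.09167% = 0.0109167.
Each month: B ← B·(1+r) − $50.00.
Month 1: interest $11.29; balance after payment $995.79.
Month 2: interest $10.87; balance after payment $956.66.
Month 3: interest $10.44; balance after payment $917.11.
Month 4: interest $10.01; balance after payment $877.12.
Month 5: interest $9.58; balance after payment $836.69.

$836.69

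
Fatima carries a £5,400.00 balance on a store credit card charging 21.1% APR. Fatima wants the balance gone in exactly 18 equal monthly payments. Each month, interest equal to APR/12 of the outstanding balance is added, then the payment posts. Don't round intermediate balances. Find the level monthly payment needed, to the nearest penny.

Monthly rate r = 21.1%/12 = 1.75833% = 0.0175833.
Level-payment amortization: P = B₀·r / (1 − (1+r)^(−n)) = 5400.00·0.0175833 / (1 − 1.01758^(−18)).
Denominator 1 − (1+r)^(−18) = 0.26929805.
P = 94.95 / 0.26929805 ≈ 352.58.

£352.58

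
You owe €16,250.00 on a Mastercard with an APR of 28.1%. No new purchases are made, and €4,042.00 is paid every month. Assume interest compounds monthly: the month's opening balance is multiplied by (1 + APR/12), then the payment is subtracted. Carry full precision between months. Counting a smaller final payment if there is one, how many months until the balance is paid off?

5 months

Monthly rate r = 28.1%/12 = 2.34167% = 0.0234167.
Recurrence: B ← B·(1+r) − €4,042.00.
Month 1: interest €380.52; balance after payment €12,588.52.
Month 2: interest €294.78; balance after payment €8,841.30.
Month 3: interest €207.03; balance after payment €5,006.34.
Month 4: interest €117.23; balance after payment €1,081.57.
Month 5: interest €25.33; balance after payment €0.00.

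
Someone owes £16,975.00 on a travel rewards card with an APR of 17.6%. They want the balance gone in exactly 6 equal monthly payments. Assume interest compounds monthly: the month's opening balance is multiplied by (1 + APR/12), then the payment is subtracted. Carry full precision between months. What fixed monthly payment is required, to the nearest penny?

£2,976.16

Monthly rate r = 17.6%/12 = 1.46667% = 0.0146667.
Level-payment amortization: P = B₀·r / (1 − (1+r)^(−n)) = 16975.00·0.0146667 / (1 − 1.01467^(−6)).
Denominator 1 − (1+r)^(−6) = 0.0836536808.
P = 248.967 / 0.0836536808 ≈ 2976.16.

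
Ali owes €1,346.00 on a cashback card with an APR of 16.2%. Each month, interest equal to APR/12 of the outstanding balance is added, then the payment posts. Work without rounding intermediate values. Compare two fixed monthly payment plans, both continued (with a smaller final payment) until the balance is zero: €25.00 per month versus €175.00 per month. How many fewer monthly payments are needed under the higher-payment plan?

Monthly rate r = 16.2%/12 = 1.35% = 0.0135.
At €25.00/mo: n = ⌈−ln(1 − rB₀/P)/ln(1+r)⌉ = 97 payments (last €19.36); total interest = total paid − €1,346.00 = €1,073.36.
At €175.00/mo: 9 payments (last €30.87); total interest €84.87.
Payments saved = 97 − 9 = 88.

88 fewer payments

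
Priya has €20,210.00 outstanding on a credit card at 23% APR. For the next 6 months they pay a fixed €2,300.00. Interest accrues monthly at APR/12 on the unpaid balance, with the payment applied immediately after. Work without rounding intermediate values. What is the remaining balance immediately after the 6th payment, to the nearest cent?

Monthly rate r = 23%/12 = 1.91667% = 0.0191667.
Each month: B ← B·(1+r) − €2,300.00.
Month 1: interest €387.36; balance after payment €18,297.36.
Month 2: interest €350.70; balance after payment €16,348.06.
Month 3: interest €313.34; balance after payment €14,361.40.
Month 4: interest €275.26; balance after payment €12,336.66.
Month 5: interest €236.45; balance after payment €10,273.11.
Month 6: interest €196.90; balance after payment €8,170.01.

€8,170.01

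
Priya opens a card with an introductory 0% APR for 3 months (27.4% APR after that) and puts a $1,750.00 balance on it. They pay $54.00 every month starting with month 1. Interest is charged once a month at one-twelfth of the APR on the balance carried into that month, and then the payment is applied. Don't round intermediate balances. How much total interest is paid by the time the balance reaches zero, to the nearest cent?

Promo months 1–3 at r₀ = 0%/12 = 0; months 4+ at r₁ = 27.4%/12 = 0.0228333.
After month 3 (no interest yet): B = $1,750.00 − 3·$54.00 = $1,588.00.
Then at r₁ with $54.00/mo: n₂ = −ln(1 − r₁·B/P)/ln(1+r₁) ≈ 49.30 → 50 more payments.
Total paid = 52·$54.00 + $16.57 = $2,824.57; interest = $2,824.57 − $1,750.00 = $1,074.57.

$1,074.57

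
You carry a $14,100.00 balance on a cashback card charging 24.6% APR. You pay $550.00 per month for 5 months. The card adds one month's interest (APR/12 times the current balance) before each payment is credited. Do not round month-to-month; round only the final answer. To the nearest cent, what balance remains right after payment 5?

$12,740.65

Monthly rate r = 24.6%/12 = 2.05% = 0.0205.
Each month: B ← B·(1+r) − $550.00.
Month 1: interest $289.05; balance after payment $13,839.05.
Month 2: interest $283.70; balance after payment $13,572.75.
Month 3: interest $278.24; balance after payment $13,300.99.
Month 4: interest $272.67; balance after payment $13,023.66.
Month 5: interest $266.99; balance after payment $12,740.65.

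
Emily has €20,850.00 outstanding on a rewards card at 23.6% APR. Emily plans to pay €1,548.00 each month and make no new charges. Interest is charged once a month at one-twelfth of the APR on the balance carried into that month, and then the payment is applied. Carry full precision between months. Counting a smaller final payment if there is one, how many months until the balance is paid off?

16 months

Monthly rate r = 23.6%/12 = 1.96667% = 0.0196667.
Recurrence: B ← B·(1+r) − €1,548.00.
Month 1: interest €410.05; balance after payment €19,712.05.
Month 2: interest €387.67; balance after payment €18,551.72.
Closed form: n = −ln(1 − rB₀/P)/ln(1+r) = −ln(0.73511)/ln(1.01967) ≈ 15.801, so the balance reaches zero during payment 16.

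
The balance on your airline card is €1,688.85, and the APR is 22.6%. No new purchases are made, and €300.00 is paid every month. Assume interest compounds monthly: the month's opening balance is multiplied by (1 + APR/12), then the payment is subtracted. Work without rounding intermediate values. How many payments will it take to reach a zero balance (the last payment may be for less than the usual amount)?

Monthly rate r = 22.6%/12 = 1.88333% = 0.0188333.
Recurrence: B ← B·(1+r) − €300.00.
Month 1: interest €31.81; balance after payment €1,420.66.
Month 2: interest €26.76; balance after payment €1,147.41.
Closed form: n = −ln(1 − rB₀/P)/ln(1+r) = −ln(0.89398)/ln(1.01883) ≈ 6.007, so the balance reaches zero during payment 7.

7 months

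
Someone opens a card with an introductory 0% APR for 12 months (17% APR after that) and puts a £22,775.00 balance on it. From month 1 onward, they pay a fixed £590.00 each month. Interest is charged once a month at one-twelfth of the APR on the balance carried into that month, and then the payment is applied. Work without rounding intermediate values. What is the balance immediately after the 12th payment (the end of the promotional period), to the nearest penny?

Promo months 1–12 at r₀ = 0%/12 = 0; months 13+ at r₁ = 17%/12 = 0.0141667.
After month 12 (no interest yet): B = £22,775.00 − 12·£590.00 = £15,695.00.

£15,695.00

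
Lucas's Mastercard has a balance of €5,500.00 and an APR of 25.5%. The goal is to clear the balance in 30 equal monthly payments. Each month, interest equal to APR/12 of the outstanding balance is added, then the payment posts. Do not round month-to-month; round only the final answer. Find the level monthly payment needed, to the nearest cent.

€249.82

Monthly rate r = 25.5%/12 = 2.125% = 0.02125.
Level-payment amortization: P = B₀·r / (1 − (1+r)^(−n)) = 5500.00·0.02125 / (1 − 1.02125^(−30)).
Denominator 1 − (1+r)^(−30) = 0.467845286.
P = 116.875 / 0.467845286 ≈ 249.82.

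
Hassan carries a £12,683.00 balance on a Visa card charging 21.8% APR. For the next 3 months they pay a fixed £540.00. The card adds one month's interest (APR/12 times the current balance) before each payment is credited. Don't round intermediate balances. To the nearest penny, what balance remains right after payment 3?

Monthly rate r = 21.8%/12 = 1.81667% = 0.0181667.
Each month: B ← B·(1+r) − £540.00.
Month 1: interest £230.41; balance after payment £12,373.41.
Month 2: interest £224.78; balance after payment £12,058.19.
Month 3: interest £219.06; balance after payment £11,737.25.

£11,737.25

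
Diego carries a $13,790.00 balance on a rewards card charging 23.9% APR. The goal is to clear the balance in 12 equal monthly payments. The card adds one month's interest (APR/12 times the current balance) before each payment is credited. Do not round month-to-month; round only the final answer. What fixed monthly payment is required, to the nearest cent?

$1,303.31

Monthly rate r = 23.9%/12 = 1.99167% = 0.0199167.
Level-payment amortization: P = B₀·r / (1 − (1+r)^(−n)) = 13790.00·0.0199167 / (1 − 1.01992^(−12)).
Denominator 1 − (1+r)^(−12) = 0.210733381.
P = 274.651 / 0.210733381 ≈ 1303.31.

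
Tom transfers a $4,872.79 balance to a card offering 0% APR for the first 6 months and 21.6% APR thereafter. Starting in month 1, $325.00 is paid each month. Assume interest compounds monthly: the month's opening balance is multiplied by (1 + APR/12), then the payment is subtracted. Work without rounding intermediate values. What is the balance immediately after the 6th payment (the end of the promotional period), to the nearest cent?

$2,922.79

Promo months 1–6 at r₀ = 0%/12 = 0; months 7+ at r₁ = 21.6%/12 = 0.018.
After month 6 (no interest yet): B = $4,872.79 − 6·$325.00 = $2,922.79.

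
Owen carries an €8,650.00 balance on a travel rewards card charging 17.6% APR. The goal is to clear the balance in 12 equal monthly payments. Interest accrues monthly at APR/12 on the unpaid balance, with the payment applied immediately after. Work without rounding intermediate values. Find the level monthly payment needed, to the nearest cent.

Monthly rate r = 17.6%/12 = 1.46667% = 0.0146667.
Level-payment amortization: P = B₀·r / (1 − (1+r)^(−n)) = 8650.00·0.0146667 / (1 − 1.01467^(−12)).
Denominator 1 − (1+r)^(−12) = 0.160309423.
P = 126.867 / 0.160309423 ≈ 791.39.

€791.39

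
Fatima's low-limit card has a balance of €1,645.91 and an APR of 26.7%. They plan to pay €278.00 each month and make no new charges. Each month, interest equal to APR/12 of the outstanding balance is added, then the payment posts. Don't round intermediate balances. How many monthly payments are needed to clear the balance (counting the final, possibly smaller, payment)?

Monthly rate r = 26.7%/12 = 2.225% = 0.02225.
Recurrence: B ← B·(1+r) − €278.00.
Month 1: interest €36.62; balance after payment €1,404.53.
Month 2: interest €31.25; balance after payment €1,157.78.
Closed form: n = −ln(1 − rB₀/P)/ln(1+r) = −ln(0.86827)/ln(1.02225) ≈ 6.419, so the balance reaches zero during payment 7.

7 payments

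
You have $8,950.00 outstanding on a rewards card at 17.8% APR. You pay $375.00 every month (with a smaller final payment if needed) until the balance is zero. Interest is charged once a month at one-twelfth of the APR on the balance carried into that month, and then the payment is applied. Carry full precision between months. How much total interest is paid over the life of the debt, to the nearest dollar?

$2,180

Monthly rate r = 17.8%/12 = 1.48333% = 0.0148333.
Payoff takes n = ⌈−ln(1 − rB₀/P)/ln(1+r)⌉ = ⌈29.678⌉ = 30 payments; the last is $254.84.
Total paid = 29·$375.00 + $254.84 = $11,129.84.
Total interest = total paid − principal = $11,129.84 − $8,950.00 = $2,179.84.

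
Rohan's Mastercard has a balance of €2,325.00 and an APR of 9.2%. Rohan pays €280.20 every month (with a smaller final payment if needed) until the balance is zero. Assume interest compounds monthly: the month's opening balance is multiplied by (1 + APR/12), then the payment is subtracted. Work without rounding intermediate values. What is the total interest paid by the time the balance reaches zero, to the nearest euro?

Monthly rate r = 9.2%/12 = 0.766667% = 0.00766667.
Payoff takes n = ⌈−ln(1 − rB₀/P)/ln(1+r)⌉ = ⌈8.606⌉ = 9 payments; the last is €170.10.
Total paid = 8·€280.20 + €170.10 = €2,411.70.
Total interest = total paid − principal = €2,411.70 − €2,325.00 = €86.70.

€87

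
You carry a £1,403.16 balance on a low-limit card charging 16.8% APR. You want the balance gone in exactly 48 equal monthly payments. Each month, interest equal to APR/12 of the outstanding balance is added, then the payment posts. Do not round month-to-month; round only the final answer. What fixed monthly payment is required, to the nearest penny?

Monthly rate r = 16.8%/12 = 1.4% = 0.014.
Level-payment amortization: P = B₀·r / (1 − (1+r)^(−n)) = 1403.16·0.014 / (1 − 1.014^(−48)).
Denominator 1 − (1+r)^(−48) = 0.486928182.
P = 19.6442 / 0.486928182 ≈ 40.34.

£40.34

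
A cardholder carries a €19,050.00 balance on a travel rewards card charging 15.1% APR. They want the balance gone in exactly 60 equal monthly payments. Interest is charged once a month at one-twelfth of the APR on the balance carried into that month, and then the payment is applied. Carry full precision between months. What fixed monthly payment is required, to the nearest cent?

Monthly rate r = 15.1%/12 = 1.25833% = 0.0125833.
Level-payment amortization: P = B₀·r / (1 − (1+r)^(−n)) = 19050.00·0.0125833 / (1 − 1.01258^(−60)).
Denominator 1 − (1+r)^(−60) = 0.527770068.
P = 239.713 / 0.527770068 ≈ 454.20.

€454.20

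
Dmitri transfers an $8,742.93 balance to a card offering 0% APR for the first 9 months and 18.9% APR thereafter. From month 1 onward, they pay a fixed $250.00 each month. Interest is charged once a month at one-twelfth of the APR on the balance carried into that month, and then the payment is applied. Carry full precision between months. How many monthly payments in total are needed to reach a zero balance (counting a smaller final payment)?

Promo months 1–9 at r₀ = 0%/12 = 0; months 10+ at r₁ = 18.9%/12 = 0.01575.
After month 9 (no interest yet): B = $8,742.93 − 9·$250.00 = $6,492.93.
Then at r₁ with $250.00/mo: n₂ = −ln(1 − r₁·B/P)/ln(1+r₁) ≈ 33.66 → 34 more payments.

43 months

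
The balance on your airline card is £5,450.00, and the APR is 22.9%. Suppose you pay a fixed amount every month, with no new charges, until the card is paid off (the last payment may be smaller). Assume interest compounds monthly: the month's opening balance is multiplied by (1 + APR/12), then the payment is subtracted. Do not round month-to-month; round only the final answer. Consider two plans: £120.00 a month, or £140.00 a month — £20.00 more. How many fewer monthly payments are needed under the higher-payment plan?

35 fewer payments

Monthly rate r = 22.9%/12 = 1.90833% = 0.0190833.
At £120.00/mo: n = ⌈−ln(1 − rB₀/P)/ln(1+r)⌉ = 107 payments (last £72.57); total interest = total paid − £5,450.00 = £7,342.57.
At £140.00/mo: 72 payments (last £119.32); total interest £4,609.32.
Payments saved = 107 − 72 = 35.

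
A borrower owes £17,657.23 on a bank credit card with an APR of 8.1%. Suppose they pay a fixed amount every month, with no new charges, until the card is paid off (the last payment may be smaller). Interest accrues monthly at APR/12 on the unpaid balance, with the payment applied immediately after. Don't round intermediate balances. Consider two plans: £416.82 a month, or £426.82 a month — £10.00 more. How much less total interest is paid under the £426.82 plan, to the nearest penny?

Monthly rate r = 8.1%/12 = 0.675% = 0.00675.
At £416.82/mo: n = ⌈−ln(1 − rB₀/P)/ln(1+r)⌉ = 51 payments (last £26.41); total interest = total paid − £17,657.23 = £3,210.18.
At £426.82/mo: 49 payments (last £288.43); total interest £3,118.56.
Interest saved = £3,210.18 − £3,118.56 = £91.62.

£91.62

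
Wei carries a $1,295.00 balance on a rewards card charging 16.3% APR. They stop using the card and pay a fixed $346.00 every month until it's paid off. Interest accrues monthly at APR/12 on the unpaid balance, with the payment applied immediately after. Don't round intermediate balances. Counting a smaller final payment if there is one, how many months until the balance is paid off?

4 payments

Monthly rate r = 16.3%/12 = 1.35833% = 0.0135833.
Recurrence: B ← B·(1+r) − $346.00.
Month 1: interest $17.59; balance after payment $966.59.
Month 2: interest $13.13; balance after payment $633.72.
Month 3: interest $8.61; balance after payment $296.33.
Month 4: interest $4.03; balance after payment $0.00.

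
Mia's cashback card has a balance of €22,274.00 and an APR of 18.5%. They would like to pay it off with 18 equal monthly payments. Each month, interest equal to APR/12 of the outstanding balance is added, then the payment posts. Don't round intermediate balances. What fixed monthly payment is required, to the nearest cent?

€1,426.52

Monthly rate r = 18.5%/12 = 1.54167% = 0.0154167.
Level-payment amortization: P = B₀·r / (1 − (1+r)^(−n)) = 22274.00·0.0154167 / (1 − 1.01542^(−18)).
Denominator 1 − (1+r)^(−18) = 0.240718488.
P = 343.391 / 0.240718488 ≈ 1426.52.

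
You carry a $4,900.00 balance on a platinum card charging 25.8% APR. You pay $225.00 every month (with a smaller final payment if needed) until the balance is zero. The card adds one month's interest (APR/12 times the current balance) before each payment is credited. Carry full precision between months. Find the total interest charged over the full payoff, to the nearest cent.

$1,780.34

Monthly rate r = 25.8%/12 = 2.15% = 0.0215.
Payoff takes n = ⌈−ln(1 − rB₀/P)/ln(1+r)⌉ = ⌈29.688⌉ = 30 payments; the last is $155.34.
Total paid = 29·$225.00 + $155.34 = $6,680.34.
Total interest = total paid − principal = $6,680.34 − $4,900.00 = $1,780.34.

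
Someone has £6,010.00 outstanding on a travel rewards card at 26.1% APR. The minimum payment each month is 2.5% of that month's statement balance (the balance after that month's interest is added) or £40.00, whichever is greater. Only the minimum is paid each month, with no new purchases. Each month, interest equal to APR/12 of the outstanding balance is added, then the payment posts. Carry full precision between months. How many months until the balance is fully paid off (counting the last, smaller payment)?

Monthly rate r = 26.1%/12 = 2.175% = 0.02175.
While 2.5% of the post-interest balance exceeds £40.00, each month B ← (B·(1+r))·(1 − 0.025), i.e. B shrinks by the factor (1+r)·0.975 = 0.99621.
This holds for months 1–354. Entering month 355 the balance is £1,565.00; 2.5% of the post-interest balance is now below £40.00, so the flat £40.00 minimum applies from here.
From month 355 a fixed £40.00 at rate r clears £1,565.00 in 89 more payments. Total: 354 + 89 = 443 months.

443 months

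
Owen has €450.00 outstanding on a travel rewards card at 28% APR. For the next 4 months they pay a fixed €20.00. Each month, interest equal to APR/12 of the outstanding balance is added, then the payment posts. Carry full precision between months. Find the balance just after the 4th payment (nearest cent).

Monthly rate r = 28%/12 = 2.33333% = 0.0233333.
Each month: B ← B·(1+r) − €20.00.
Month 1: interest €10.50; balance after payment €440.50.
Month 2: interest €10.28; balance after payment €430.78.
Month 3: interest €10.05; balance after payment €420.83.
Month 4: interest €9.82; balance after payment €410.65.

€410.65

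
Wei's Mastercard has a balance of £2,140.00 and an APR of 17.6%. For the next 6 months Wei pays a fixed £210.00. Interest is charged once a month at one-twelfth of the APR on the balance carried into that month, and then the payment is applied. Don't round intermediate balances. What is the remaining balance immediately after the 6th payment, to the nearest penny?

Monthly rate r = 17.6%/12 = 1.46667% = 0.0146667.
Each month: B ← B·(1+r) − £210.00.
Month 1: interest £31.39; balance after payment £1,961.39.
Month 2: interest £28.77; balance after payment £1,780.15.
Month 3: interest £26.11; balance after payment £1,596.26.
Month 4: interest £23.41; balance after payment £1,409.67.
Month 5: interest £20.68; balance after payment £1,220.35.
Month 6: interest £17.90; balance after payment £1,028.25.

£1,028.25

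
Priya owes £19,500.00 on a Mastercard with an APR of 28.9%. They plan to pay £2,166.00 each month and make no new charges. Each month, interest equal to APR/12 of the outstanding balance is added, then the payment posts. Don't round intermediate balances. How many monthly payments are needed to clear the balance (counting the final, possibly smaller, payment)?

Monthly rate r = 28.9%/12 = 2.40833% = 0.0240833.
Recurrence: B ← B·(1+r) − £2,166.00.
Month 1: interest £469.62; balance after payment £17,803.62.
Month 2: interest £428.77; balance after payment £16,066.40.
Closed form: n = −ln(1 − rB₀/P)/ln(1+r) = −ln(0.78318)/ln(1.02408) ≈ 10.269, so the balance reaches zero during payment 11.

11 payments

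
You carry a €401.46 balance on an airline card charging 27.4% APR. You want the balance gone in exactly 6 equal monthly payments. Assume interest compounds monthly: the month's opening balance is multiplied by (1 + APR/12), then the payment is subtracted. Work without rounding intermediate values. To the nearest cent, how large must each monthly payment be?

Monthly rate r = 27.4%/12 = 2.28333% = 0.0228333.
Level-payment amortization: P = B₀·r / (1 − (1+r)^(−n)) = 401.46·0.0228333 / (1 − 1.02283^(−6)).
Denominator 1 − (1+r)^(−6) = 0.126685316.
P = 9.16667 / 0.126685316 ≈ 72.36.

€72.36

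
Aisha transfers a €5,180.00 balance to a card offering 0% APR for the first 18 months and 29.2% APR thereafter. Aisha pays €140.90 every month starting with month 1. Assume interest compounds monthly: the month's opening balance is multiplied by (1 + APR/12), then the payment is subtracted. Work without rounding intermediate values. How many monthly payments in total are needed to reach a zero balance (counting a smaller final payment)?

44 payments

Promo months 1–18 at r₀ = 0%/12 = 0; months 19+ at r₁ = 29.2%/12 = 0.0243333.
After month 18 (no interest yet): B = €5,180.00 − 18·€140.90 = €2,643.80.
Then at r₁ with €140.90/mo: n₂ = −ln(1 − r₁·B/P)/ln(1+r₁) ≈ 25.37 → 26 more payments.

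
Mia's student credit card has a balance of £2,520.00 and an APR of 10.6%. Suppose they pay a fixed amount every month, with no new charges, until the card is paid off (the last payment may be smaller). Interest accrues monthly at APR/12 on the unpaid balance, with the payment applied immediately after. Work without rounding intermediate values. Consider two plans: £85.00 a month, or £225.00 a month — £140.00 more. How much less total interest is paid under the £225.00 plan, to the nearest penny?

Monthly rate r = 10.6%/12 = 0.883333% = 0.00883333.
At £85.00/mo: n = ⌈−ln(1 − rB₀/P)/ln(1+r)⌉ = 35 payments (last £44.91); total interest = total paid − £2,520.00 = £414.91.
At £225.00/mo: 12 payments (last £190.37); total interest £145.37.
Interest saved = £414.91 − £145.37 = £269.54.

£269.54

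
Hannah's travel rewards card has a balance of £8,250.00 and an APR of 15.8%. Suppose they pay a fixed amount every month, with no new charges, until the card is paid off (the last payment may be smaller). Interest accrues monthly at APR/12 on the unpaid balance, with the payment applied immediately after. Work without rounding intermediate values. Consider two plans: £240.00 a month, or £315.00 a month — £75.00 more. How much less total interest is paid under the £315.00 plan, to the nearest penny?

£872.18

Monthly rate r = 15.8%/12 = 1.31667% = 0.0131667.
At £240.00/mo: n = ⌈−ln(1 − rB₀/P)/ln(1+r)⌉ = 47 payments (last £16.04); total interest = total paid − £8,250.00 = £2,806.04.
At £315.00/mo: 33 payments (last £103.86); total interest £1,933.86.
Interest saved = £2,806.04 − £1,933.86 = £872.18.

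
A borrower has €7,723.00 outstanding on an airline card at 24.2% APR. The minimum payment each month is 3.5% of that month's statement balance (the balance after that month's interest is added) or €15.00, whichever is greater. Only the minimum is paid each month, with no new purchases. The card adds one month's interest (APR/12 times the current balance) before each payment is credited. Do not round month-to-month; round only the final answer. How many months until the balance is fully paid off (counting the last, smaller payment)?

228 months

Monthly rate r = 24.2%/12 = 2.01667% = 0.0201667.
While 3.5% of the post-interest balance exceeds €15.00, each month B ← (B·(1+r))·(1 − 0.035), i.e. B shrinks by the factor (1+r)·0.965 = 0.98446.
This holds for months 1–186. Entering month 187 the balance is €419.47; 3.5% of the post-interest balance is now below €15.00, so the flat €15.00 minimum applies from here.
From month 187 a fixed €15.00 at rate r clears €419.47 in 42 more payments. Total: 186 + 42 = 228 months.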